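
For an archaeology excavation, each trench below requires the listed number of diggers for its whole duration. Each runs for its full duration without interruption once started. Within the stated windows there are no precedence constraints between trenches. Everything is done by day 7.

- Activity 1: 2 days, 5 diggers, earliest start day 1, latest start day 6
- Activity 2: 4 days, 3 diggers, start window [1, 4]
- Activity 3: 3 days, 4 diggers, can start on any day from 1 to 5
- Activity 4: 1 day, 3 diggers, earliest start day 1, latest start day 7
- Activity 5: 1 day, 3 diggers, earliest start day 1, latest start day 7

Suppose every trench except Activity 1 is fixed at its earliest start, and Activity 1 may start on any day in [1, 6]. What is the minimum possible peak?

13

Activity 1@1: d1:18  d2:12  d3:7  d4:3  d5:0  d6:0  d7:0 → peak 18
Activity 1@2: d1:13  d2:12  d3:12  d4:3  d5:0  d6:0  d7:0 → peak 13
Activity 1@3: d1:13  d2:7  d3:12  d4:8  d5:0  d6:0  d7:0 → peak 13
Activity 1@4: d1:13  d2:7  d3:7  d4:8  d5:5  d6:0  d7:0 → peak 13
Activity 1@5: d1:13  d2:7  d3:7  d4:3  d5:5  d6:5  d7:0 → peak 13
Activity 1@6: d1:13  d2:7  d3:7  d4:3  d5:0  d6:5  d7:5 → peak 13
Best is Activity 1@2, peak 13.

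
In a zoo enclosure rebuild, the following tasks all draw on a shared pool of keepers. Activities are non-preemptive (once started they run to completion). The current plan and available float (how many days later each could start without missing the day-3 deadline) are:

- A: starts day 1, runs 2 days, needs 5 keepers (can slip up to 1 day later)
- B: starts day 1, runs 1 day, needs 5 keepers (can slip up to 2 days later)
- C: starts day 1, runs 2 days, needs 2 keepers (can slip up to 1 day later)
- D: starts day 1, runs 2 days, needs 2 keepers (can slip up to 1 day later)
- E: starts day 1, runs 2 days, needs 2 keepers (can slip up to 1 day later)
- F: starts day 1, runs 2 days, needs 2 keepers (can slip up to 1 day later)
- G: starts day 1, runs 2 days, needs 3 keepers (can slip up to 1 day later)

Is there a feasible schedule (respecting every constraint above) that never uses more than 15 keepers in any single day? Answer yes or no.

The minimum achievable peak is 16; 15 < 16, so no feasible schedule stays within the cap.

no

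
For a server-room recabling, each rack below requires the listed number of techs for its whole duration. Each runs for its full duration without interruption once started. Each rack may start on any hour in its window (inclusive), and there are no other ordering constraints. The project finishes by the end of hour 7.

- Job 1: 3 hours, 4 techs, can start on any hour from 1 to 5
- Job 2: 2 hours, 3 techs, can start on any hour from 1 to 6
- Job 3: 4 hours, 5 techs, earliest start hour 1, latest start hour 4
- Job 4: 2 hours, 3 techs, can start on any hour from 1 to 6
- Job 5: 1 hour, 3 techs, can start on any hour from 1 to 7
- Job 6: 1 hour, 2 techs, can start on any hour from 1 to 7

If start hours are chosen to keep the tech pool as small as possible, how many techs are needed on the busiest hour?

8

Early-start (Job 1@1, Job 2@1, Job 3@1, Job 4@1, Job 5@1, Job 6@1) gives peak 20: h1:20  h2:15  h3:9  h4:5  h5:0  h6:0  h7:0.
Shift Job 3→4, Job 4→3, Job 5→5, Job 6→6.
Schedule Job 1@1, Job 2@1, Job 3@4, Job 4@3, Job 5@5, Job 6@6: h1:7  h2:7  h3:7  h4:8  h5:8  h6:7  h7:5 — peak 8.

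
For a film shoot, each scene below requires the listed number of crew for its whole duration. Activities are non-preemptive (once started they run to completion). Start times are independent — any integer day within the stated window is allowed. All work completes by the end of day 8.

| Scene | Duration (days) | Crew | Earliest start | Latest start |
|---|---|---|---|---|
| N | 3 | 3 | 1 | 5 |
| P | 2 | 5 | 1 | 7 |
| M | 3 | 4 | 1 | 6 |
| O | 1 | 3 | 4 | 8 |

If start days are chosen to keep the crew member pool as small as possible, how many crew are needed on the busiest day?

6

Early-start (N@1, P@1, M@1, O@4) gives peak 12: d1:12  d2:12  d3:7  d4:3  d5:0  d6:0  d7:0  d8:0.
Shift N→3, M→6.
Schedule N@3, P@1, M@6, O@4: d1:5  d2:5  d3:3  d4:6  d5:3  d6:4  d7:4  d8:4 — peak 6.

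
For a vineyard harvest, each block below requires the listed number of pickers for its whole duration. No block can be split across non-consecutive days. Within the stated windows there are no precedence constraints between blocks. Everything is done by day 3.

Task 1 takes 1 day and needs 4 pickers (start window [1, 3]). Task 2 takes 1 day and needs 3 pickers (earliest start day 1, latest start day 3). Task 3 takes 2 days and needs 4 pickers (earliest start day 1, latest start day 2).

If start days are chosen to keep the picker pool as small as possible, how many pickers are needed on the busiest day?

Early-start (Task 1@1, Task 2@1, Task 3@1) gives peak 11: d1:11  d2:4  d3:0.
Shift Task 3→2.
Schedule Task 1@1, Task 2@1, Task 3@2: d1:7  d2:4  d3:4 — peak 7.
No arrangement of the 18 feasible schedules does better.

7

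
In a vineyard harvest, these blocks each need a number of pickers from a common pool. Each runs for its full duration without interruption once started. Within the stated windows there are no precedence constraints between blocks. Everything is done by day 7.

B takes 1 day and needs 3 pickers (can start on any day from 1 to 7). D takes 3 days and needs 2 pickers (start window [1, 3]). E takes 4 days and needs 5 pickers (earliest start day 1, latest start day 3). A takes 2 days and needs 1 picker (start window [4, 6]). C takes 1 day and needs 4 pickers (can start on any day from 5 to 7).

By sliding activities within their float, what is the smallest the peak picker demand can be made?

7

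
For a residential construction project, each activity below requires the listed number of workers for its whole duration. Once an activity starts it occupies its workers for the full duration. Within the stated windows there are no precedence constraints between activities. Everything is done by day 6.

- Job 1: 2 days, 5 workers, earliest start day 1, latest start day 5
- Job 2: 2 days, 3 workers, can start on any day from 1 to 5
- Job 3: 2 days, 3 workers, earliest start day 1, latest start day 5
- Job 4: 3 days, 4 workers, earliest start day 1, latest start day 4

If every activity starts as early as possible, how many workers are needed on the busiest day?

15

Early-start schedule: Job 1@1, Job 2@1, Job 3@1, Job 4@1.
Load per day: day 1: 15, day 2: 15, day 3: 4, day 4: 0, day 5: 0, day 6: 0.
Peak is 15.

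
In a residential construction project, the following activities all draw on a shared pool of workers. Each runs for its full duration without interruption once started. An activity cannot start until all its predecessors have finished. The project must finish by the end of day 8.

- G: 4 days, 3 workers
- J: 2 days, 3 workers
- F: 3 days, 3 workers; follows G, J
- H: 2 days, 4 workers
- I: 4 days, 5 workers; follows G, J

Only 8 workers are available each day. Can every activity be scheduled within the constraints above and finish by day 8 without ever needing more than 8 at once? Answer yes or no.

yes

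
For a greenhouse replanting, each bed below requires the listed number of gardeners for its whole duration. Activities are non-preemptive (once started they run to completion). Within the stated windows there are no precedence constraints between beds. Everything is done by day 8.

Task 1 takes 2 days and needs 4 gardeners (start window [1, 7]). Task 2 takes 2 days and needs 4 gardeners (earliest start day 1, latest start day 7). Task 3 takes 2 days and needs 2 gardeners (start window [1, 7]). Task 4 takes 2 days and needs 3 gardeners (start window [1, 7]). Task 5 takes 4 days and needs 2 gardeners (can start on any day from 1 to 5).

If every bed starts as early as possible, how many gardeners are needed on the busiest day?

15

Early-start schedule: Task 1@1, Task 2@1, Task 3@1, Task 4@1, Task 5@1.
Load per day: day 1: 15, day 2: 15, day 3: 2, day 4: 2, day 5: 0, day 6: 0, day 7: 0, day 8: 0.
Peak is 15.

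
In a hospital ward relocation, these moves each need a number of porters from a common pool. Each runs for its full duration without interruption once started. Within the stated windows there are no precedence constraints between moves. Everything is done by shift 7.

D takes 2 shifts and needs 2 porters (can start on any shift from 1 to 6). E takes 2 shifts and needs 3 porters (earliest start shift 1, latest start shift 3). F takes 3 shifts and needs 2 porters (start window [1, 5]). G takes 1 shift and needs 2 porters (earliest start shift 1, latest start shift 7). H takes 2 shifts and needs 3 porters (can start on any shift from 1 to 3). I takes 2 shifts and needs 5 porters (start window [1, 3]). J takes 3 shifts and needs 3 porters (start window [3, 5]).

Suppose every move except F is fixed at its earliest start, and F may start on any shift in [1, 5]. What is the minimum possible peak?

F@1: s1:17  s2:15  s3:5  s4:3  s5:3  s6:0  s7:0 → peak 17
F@2: s1:15  s2:15  s3:5  s4:5  s5:3  s6:0  s7:0 → peak 15
F@3: s1:15  s2:13  s3:5  s4:5  s5:5  s6:0  s7:0 → peak 15
F@4: s1:15  s2:13  s3:3  s4:5  s5:5  s6:2  s7:0 → peak 15
F@5: s1:15  s2:13  s3:3  s4:3  s5:5  s6:2  s7:2 → peak 15
Best is F@2, peak 15.

15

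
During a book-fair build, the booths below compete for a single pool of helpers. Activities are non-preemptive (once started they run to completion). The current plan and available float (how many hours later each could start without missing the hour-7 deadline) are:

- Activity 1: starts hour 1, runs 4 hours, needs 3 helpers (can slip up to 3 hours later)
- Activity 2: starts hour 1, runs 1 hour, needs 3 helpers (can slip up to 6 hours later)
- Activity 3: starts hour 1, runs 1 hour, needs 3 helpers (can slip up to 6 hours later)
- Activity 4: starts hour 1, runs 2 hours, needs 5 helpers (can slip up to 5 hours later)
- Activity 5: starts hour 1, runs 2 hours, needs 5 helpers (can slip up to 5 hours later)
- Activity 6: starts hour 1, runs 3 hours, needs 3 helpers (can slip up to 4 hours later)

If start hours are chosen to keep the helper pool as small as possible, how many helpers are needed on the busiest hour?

8

Early-start (Activity 1@1, Activity 2@1, Activity 3@1, Activity 4@1, Activity 5@1, Activity 6@1) gives peak 22: h1:22  h2:16  h3:6  h4:3  h5:0  h6:0  h7:0.
Shift Activity 3→2, Activity 4→3, Activity 5→5, Activity 6→5.
Schedule Activity 1@1, Activity 2@1, Activity 3@2, Activity 4@3, Activity 5@5, Activity 6@5: h1:6  h2:6  h3:8  h4:8  h5:8  h6:8  h7:3 — peak 8.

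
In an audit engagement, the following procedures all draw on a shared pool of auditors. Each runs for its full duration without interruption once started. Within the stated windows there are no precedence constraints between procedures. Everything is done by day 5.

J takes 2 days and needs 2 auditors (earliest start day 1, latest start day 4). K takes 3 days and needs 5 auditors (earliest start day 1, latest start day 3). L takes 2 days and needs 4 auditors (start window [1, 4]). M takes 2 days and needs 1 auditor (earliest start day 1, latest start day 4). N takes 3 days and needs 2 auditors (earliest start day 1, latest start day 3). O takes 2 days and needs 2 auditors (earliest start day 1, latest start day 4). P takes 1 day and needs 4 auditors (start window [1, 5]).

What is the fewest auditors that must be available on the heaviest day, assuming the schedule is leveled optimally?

9

Early-start (J@1, K@1, L@1, M@1, N@1, O@1, P@1) gives peak 20: d1:20  d2:16  d3:7  d4:0  d5:0.
Shift L→4, M→4, O→3, P→5.
Schedule J@1, K@1, L@4, M@4, N@1, O@3, P@5: d1:9  d2:9  d3:9  d4:7  d5:9 — peak 9.
Total auditor-days = 43 over 5 days ⇒ peak ≥ ⌈43/5⌉ = 9, so 9 is optimal.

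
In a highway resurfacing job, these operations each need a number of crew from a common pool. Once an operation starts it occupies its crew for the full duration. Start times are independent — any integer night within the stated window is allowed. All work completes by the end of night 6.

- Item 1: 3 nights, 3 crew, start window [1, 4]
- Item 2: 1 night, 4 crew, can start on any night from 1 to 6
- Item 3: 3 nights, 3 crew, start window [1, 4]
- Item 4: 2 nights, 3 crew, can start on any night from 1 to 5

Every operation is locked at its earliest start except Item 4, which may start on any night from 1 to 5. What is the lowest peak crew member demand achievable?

10

Item 4@1: n1:13  n2:9  n3:6  n4:0  n5:0  n6:0 → peak 13
Item 4@2: n1:10  n2:9  n3:9  n4:0  n5:0  n6:0 → peak 10
Item 4@3: n1:10  n2:6  n3:9  n4:3  n5:0  n6:0 → peak 10
Item 4@4: n1:10  n2:6  n3:6  n4:3  n5:3  n6:0 → peak 10
Item 4@5: n1:10  n2:6  n3:6  n4:0  n5:3  n6:3 → peak 10
Best is Item 4@2, peak 10.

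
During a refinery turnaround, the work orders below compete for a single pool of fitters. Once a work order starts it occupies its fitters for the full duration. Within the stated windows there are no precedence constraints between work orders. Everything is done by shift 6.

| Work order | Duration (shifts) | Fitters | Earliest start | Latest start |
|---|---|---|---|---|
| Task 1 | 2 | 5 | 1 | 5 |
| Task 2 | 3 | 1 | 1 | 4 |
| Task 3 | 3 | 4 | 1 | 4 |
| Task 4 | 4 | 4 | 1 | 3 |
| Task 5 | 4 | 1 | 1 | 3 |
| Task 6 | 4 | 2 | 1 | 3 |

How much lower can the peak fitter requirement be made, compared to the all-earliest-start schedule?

Early-start peak: s1:17  s2:17  s3:12  s4:7  s5:0  s6:0 ⇒ 17.
Leveled (Task 1@1, Task 2@1, Task 3@4, Task 4@1, Task 5@1, Task 6@3): s1:11  s2:11  s3:8  s4:11  s5:6  s6:6 ⇒ 11.
Reduction 17 − 11 = 6.

6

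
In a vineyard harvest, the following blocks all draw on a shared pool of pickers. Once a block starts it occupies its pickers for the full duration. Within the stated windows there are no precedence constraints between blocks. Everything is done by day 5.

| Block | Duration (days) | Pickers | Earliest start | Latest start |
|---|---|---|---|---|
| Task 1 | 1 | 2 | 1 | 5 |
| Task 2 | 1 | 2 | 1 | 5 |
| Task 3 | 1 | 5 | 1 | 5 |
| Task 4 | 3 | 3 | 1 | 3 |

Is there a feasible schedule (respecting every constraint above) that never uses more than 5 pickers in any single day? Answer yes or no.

yes

Schedule Task 1@1, Task 2@1, Task 3@2, Task 4@3: d1:4  d2:5  d3:3  d4:3  d5:3 — peak 5 ≤ 5.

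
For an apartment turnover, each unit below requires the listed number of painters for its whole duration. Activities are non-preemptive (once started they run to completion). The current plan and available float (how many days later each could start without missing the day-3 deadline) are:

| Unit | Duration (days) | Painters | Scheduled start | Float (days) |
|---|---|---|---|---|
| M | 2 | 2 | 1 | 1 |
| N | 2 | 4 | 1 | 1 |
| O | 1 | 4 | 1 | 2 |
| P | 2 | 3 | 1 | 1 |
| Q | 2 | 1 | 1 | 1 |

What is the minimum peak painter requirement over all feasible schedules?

Early-start (M@1, N@1, O@1, P@1, Q@1) gives peak 14: d1:14  d2:10  d3:0.
Shift P→2, Q→2.
Schedule M@1, N@1, O@1, P@2, Q@2: d1:10  d2:10  d3:4 — peak 10.

10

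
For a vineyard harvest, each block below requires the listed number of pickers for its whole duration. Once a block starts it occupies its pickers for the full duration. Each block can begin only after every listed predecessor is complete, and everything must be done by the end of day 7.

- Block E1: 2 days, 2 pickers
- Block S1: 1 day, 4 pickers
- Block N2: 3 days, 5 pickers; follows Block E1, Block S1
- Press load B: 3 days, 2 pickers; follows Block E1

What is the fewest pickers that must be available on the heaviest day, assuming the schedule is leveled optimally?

7

Schedule Block E1@1, Block S1@1, Block N2@3, Press load B@3: d1:6  d2:2  d3:7  d4:7  d5:7  d6:0  d7:0 — peak 7.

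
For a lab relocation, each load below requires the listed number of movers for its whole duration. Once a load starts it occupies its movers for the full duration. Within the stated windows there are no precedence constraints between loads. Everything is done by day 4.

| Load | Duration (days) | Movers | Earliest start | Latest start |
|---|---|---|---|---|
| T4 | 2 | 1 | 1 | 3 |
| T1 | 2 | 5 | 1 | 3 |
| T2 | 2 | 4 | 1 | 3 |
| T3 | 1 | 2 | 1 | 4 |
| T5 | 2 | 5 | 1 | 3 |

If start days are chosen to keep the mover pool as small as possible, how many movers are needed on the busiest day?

Early-start (T4@1, T1@1, T2@1, T3@1, T5@1) gives peak 17: d1:17  d2:15  d3:0  d4:0.
Shift T2→3, T5→3.
Schedule T4@1, T1@1, T2@3, T3@1, T5@3: d1:8  d2:6  d3:9  d4:9 — peak 9.

9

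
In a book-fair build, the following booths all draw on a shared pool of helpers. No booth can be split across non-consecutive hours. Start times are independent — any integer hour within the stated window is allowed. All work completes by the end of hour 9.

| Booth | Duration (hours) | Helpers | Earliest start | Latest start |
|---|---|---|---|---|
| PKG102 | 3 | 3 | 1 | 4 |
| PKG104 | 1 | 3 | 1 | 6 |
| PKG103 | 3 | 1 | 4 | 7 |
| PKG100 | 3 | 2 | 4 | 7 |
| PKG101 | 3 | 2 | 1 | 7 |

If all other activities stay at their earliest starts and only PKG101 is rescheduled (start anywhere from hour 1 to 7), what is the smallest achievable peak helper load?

6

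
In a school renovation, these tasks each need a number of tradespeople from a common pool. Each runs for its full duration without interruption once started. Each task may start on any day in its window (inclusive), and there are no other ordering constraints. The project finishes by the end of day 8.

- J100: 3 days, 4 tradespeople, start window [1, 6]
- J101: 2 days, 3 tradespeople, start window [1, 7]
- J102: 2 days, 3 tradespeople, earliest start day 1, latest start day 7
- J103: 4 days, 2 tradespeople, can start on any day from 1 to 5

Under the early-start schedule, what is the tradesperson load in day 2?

12

At early start, day 2 has: J100, J101, J102, J103.
Demand: 4 + 3 + 3 + 2 = 12.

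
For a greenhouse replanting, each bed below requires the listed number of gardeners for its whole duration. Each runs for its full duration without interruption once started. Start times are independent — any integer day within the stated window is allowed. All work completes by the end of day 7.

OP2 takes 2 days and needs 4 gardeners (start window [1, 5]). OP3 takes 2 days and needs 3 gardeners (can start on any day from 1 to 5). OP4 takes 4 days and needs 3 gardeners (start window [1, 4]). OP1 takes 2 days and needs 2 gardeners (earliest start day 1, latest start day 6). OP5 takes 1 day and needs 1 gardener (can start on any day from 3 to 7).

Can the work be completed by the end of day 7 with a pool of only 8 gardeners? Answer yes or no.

yes

Schedule OP2@1, OP3@3, OP4@3, OP1@1, OP5@5: d1:6  d2:6  d3:6  d4:6  d5:4  d6:3  d7:0 — peak 6 ≤ 8.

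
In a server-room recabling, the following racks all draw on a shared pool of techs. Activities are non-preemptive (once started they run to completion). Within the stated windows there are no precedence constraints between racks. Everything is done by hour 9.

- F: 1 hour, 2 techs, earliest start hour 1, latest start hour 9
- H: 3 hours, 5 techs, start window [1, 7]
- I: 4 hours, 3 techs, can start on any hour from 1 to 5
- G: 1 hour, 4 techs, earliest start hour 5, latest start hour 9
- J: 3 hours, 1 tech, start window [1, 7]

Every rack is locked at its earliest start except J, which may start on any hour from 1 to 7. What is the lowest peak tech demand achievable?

10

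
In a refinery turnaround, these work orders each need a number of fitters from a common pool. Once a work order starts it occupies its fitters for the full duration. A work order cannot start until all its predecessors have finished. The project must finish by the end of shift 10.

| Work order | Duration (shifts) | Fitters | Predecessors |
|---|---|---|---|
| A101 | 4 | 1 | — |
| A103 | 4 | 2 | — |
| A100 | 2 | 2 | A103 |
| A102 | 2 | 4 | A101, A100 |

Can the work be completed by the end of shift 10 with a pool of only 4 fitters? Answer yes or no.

yes

Schedule A101@1, A103@1, A100@5, A102@7: s1:3  s2:3  s3:3  s4:3  s5:2  s6:2  s7:4  s8:4  s9:0  s10:0 — peak 4 ≤ 4.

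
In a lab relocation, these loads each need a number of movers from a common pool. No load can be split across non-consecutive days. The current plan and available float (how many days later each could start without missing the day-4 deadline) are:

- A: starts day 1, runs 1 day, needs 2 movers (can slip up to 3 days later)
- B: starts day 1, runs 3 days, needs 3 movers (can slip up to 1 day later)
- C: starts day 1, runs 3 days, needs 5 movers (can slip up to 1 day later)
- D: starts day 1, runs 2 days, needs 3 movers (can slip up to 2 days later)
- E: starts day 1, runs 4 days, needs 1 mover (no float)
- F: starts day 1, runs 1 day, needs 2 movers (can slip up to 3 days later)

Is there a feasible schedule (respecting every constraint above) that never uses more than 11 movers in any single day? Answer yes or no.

The minimum achievable peak is 12; 11 < 12, so no feasible schedule stays within the cap.

no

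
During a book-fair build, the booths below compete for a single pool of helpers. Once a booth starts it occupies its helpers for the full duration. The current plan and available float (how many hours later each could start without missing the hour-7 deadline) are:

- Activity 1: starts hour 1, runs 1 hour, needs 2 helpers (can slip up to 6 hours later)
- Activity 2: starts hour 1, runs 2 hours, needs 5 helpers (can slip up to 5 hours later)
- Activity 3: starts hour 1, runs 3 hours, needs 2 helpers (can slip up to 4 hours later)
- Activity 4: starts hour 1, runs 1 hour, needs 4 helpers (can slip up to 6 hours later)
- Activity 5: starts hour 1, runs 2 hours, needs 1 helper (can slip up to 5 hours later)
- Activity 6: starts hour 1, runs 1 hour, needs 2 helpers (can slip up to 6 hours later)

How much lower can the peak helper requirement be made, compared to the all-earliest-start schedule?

11

Early-start peak: h1:16  h2:8  h3:2  h4:0  h5:0  h6:0  h7:0 ⇒ 16.
Leveled (Activity 1@1, Activity 2@2, Activity 3@4, Activity 4@7, Activity 5@4, Activity 6@1): h1:4  h2:5  h3:5  h4:3  h5:3  h6:2  h7:4 ⇒ 5.
Reduction 16 − 5 = 11.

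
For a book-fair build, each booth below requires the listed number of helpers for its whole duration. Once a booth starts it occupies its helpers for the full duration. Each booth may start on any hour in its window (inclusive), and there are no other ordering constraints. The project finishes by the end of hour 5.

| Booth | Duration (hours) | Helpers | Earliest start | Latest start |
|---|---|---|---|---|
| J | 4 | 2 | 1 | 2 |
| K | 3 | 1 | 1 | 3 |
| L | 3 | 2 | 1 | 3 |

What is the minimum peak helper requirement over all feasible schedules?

5

Schedule J@1, K@1, L@1: h1:5  h2:5  h3:5  h4:2  h5:0 — peak 5.
No arrangement of the 18 feasible schedules does better.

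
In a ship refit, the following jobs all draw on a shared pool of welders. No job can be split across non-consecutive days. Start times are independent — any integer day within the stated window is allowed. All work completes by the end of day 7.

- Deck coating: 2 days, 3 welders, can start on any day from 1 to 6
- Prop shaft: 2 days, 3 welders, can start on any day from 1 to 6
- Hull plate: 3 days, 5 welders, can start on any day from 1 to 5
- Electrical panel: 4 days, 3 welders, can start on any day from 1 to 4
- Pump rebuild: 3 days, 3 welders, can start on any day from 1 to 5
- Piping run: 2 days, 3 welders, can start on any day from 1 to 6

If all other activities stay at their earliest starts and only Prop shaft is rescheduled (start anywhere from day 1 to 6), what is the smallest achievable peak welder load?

Prop shaft@1: d1:20  d2:20  d3:11  d4:3  d5:0  d6:0  d7:0 → peak 20
Prop shaft@2: d1:17  d2:20  d3:14  d4:3  d5:0  d6:0  d7:0 → peak 20
Prop shaft@3: d1:17  d2:17  d3:14  d4:6  d5:0  d6:0  d7:0 → peak 17
Prop shaft@4: d1:17  d2:17  d3:11  d4:6  d5:3  d6:0  d7:0 → peak 17
Prop shaft@5: d1:17  d2:17  d3:11  d4:3  d5:3  d6:3  d7:0 → peak 17
Prop shaft@6: d1:17  d2:17  d3:11  d4:3  d5:0  d6:3  d7:3 → peak 17
Best is Prop shaft@3, peak 17.

17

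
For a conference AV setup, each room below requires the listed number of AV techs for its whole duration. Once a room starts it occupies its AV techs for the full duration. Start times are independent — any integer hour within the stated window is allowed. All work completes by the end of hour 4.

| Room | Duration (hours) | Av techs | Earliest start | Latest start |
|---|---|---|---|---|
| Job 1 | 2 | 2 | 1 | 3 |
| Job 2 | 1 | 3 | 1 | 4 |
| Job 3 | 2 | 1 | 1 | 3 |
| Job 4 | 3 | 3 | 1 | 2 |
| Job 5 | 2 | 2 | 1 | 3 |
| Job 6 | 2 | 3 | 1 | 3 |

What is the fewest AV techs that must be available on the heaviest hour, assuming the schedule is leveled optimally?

7

Early-start (Job 1@1, Job 2@1, Job 3@1, Job 4@1, Job 5@1, Job 6@1) gives peak 14: h1:14  h2:11  h3:3  h4:0.
Shift Job 3→3, Job 4→2, Job 6→3.
Schedule Job 1@1, Job 2@1, Job 3@3, Job 4@2, Job 5@1, Job 6@3: h1:7  h2:7  h3:7  h4:7 — peak 7.
Total AV tech-hours = 28 over 4 hours ⇒ peak ≥ ⌈28/4⌉ = 7, so 7 is optimal.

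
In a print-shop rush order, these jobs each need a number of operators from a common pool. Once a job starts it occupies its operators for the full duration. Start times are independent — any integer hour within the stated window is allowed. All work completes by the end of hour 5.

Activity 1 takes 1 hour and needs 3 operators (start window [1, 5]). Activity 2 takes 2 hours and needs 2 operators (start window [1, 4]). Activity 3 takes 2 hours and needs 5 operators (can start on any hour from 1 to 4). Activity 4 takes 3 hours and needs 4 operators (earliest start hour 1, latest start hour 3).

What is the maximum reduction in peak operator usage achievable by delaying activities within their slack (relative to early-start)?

7

Early-start peak: h1:14  h2:11  h3:4  h4:0  h5:0 ⇒ 14.
Leveled (Activity 1@1, Activity 2@2, Activity 3@4, Activity 4@1): h1:7  h2:6  h3:6  h4:5  h5:5 ⇒ 7.
Reduction 14 − 7 = 7.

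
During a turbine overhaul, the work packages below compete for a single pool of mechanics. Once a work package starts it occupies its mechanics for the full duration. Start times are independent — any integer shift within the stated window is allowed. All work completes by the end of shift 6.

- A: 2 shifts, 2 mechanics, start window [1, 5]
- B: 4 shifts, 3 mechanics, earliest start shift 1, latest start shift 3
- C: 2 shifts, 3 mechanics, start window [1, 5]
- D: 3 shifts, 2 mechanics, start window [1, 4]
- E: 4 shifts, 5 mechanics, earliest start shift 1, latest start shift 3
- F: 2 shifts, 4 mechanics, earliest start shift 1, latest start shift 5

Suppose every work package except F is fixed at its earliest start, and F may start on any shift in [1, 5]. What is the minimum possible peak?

15

F@1: s1:19  s2:19  s3:10  s4:8  s5:0  s6:0 → peak 19
F@2: s1:15  s2:19  s3:14  s4:8  s5:0  s6:0 → peak 19
F@3: s1:15  s2:15  s3:14  s4:12  s5:0  s6:0 → peak 15
F@4: s1:15  s2:15  s3:10  s4:12  s5:4  s6:0 → peak 15
F@5: s1:15  s2:15  s3:10  s4:8  s5:4  s6:4 → peak 15
Best is F@3, peak 15.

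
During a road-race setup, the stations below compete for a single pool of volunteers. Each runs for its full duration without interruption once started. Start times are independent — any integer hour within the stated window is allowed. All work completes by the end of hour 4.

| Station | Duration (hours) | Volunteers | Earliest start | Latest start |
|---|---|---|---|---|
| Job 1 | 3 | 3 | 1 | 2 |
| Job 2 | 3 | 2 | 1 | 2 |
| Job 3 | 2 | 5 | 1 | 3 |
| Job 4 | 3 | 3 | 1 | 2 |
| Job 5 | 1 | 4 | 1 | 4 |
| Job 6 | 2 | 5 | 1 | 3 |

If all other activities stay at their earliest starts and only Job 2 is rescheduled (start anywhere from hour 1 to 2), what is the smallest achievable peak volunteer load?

20

Job 2@1: h1:22  h2:18  h3:8  h4:0 → peak 22
Job 2@2: h1:20  h2:18  h3:8  h4:2 → peak 20
Best is Job 2@2, peak 20.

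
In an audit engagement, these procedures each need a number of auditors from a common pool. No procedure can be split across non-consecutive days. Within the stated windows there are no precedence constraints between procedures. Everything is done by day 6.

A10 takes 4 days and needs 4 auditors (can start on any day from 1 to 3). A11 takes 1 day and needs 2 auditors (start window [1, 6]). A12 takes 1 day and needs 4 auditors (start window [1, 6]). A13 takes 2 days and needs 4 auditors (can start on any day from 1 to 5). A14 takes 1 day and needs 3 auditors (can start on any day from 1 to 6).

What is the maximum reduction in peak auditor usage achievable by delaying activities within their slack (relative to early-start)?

Early-start peak: d1:17  d2:8  d3:4  d4:4  d5:0  d6:0 ⇒ 17.
Leveled (A10@1, A11@1, A12@2, A13@3, A14@5): d1:6  d2:8  d3:8  d4:8  d5:3  d6:0 ⇒ 8.
Reduction 17 − 8 = 9.

9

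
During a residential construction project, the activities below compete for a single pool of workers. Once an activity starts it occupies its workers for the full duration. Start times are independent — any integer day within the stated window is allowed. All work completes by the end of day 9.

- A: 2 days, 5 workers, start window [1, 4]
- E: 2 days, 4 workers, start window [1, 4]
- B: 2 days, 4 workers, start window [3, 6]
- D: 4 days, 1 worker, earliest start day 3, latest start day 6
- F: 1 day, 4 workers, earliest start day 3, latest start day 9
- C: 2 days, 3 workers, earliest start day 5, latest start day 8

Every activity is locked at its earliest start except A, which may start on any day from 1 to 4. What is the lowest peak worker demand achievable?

9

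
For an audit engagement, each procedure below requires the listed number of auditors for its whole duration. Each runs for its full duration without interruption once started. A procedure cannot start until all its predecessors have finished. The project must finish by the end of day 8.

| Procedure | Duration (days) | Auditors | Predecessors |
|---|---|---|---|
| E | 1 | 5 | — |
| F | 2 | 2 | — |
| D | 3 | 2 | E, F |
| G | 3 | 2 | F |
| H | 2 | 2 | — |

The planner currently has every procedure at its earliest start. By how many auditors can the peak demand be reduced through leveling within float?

Early-start peak: d1:9  d2:4  d3:4  d4:4  d5:4  d6:0  d7:0  d8:0 ⇒ 9.
Leveled (E@1, F@2, D@4, G@4, H@2): d1:5  d2:4  d3:4  d4:4  d5:4  d6:4  d7:0  d8:0 ⇒ 5.
Reduction 9 − 5 = 4.

4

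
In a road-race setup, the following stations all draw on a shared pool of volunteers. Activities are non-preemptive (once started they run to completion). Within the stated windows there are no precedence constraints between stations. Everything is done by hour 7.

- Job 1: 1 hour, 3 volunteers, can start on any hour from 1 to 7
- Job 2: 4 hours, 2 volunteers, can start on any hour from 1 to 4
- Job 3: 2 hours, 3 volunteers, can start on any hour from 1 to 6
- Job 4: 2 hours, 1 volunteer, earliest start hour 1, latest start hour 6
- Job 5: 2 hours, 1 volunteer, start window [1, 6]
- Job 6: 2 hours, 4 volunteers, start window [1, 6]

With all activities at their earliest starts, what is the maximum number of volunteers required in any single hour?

Early-start schedule: Job 1@1, Job 2@1, Job 3@1, Job 4@1, Job 5@1, Job 6@1.
Load per hour: hour 1: 14, hour 2: 11, hour 3: 2, hour 4: 2, hour 5: 0, hour 6: 0, hour 7: 0.
Peak is 14.

14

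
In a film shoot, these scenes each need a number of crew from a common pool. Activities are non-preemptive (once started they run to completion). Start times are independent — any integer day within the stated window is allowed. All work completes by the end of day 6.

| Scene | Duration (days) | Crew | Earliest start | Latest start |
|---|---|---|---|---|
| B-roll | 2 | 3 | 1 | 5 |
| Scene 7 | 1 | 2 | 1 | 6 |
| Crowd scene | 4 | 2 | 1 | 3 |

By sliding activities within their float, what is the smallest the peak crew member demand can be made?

4

Early-start (B-roll@1, Scene 7@1, Crowd scene@1) gives peak 7: d1:7  d2:5  d3:2  d4:2  d5:0  d6:0.
Shift Scene 7→3, Crowd scene→3.
Schedule B-roll@1, Scene 7@3, Crowd scene@3: d1:3  d2:3  d3:4  d4:2  d5:2  d6:2 — peak 4.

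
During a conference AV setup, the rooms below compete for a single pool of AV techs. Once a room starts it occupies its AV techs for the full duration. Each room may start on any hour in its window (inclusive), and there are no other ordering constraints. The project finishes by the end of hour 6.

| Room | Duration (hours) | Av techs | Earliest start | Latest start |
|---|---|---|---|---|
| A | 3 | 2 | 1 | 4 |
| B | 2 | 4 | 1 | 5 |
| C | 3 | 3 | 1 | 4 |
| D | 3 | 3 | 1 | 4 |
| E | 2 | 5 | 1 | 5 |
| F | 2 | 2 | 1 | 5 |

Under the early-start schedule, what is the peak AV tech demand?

19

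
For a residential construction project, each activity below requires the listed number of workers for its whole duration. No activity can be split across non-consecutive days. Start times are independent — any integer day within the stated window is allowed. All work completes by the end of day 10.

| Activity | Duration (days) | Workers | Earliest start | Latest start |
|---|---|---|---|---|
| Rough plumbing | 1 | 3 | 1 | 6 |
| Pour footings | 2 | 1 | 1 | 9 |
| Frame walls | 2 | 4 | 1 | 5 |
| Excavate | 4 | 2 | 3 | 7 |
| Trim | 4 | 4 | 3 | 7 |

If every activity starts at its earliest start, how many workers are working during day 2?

At early start, day 2 has: Pour footings, Frame walls.
Demand: 1 + 4 = 5.

5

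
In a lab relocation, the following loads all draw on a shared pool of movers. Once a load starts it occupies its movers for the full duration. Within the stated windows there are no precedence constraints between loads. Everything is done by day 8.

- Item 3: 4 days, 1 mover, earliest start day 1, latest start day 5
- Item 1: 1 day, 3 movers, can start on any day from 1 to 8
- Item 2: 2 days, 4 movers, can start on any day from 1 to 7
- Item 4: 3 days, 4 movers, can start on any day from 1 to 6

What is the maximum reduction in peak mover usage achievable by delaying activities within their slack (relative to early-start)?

Early-start peak: d1:12  d2:9  d3:5  d4:1  d5:0  d6:0  d7:0  d8:0 ⇒ 12.
Leveled (Item 3@1, Item 1@1, Item 2@2, Item 4@4): d1:4  d2:5  d3:5  d4:5  d5:4  d6:4  d7:0  d8:0 ⇒ 5.
Reduction 12 − 5 = 7.

7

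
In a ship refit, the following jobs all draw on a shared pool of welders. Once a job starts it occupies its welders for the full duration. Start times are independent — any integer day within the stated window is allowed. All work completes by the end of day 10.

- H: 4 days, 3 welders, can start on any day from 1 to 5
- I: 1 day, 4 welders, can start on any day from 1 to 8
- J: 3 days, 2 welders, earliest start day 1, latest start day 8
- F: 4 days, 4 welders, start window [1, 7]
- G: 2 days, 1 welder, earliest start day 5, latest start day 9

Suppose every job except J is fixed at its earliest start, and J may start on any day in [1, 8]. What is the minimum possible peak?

J@1: d1:13  d2:9  d3:9  d4:7  d5:1  d6:1  d7:0  d8:0  d9:0  d10:0 → peak 13
J@2: d1:11  d2:9  d3:9  d4:9  d5:1  d6:1  d7:0  d8:0  d9:0  d10:0 → peak 11
J@3: d1:11  d2:7  d3:9  d4:9  d5:3  d6:1  d7:0  d8:0  d9:0  d10:0 → peak 11
J@4: d1:11  d2:7  d3:7  d4:9  d5:3  d6:3  d7:0  d8:0  d9:0  d10:0 → peak 11
J@5: d1:11  d2:7  d3:7  d4:7  d5:3  d6:3  d7:2  d8:0  d9:0  d10:0 → peak 11
J@6: d1:11  d2:7  d3:7  d4:7  d5:1  d6:3  d7:2  d8:2  d9:0  d10:0 → peak 11
J@7: d1:11  d2:7  d3:7  d4:7  d5:1  d6:1  d7:2  d8:2  d9:2  d10:0 → peak 11
J@8: d1:11  d2:7  d3:7  d4:7  d5:1  d6:1  d7:0  d8:2  d9:2  d10:2 → peak 11
Best is J@2, peak 11.

11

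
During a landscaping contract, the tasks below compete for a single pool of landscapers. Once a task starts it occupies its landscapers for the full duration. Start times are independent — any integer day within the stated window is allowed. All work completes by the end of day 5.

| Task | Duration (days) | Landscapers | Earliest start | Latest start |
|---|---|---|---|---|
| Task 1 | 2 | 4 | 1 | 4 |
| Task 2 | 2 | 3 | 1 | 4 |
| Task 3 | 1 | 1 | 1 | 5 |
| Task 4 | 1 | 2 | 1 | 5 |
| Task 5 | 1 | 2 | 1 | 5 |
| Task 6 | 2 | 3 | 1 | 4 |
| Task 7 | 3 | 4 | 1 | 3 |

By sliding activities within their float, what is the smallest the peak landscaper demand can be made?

Early-start (Task 1@1, Task 2@1, Task 3@1, Task 4@1, Task 5@1, Task 6@1, Task 7@1) gives peak 19: d1:19  d2:14  d3:4  d4:0  d5:0.
Shift Task 4→3, Task 5→3, Task 6→4, Task 7→3.
Schedule Task 1@1, Task 2@1, Task 3@1, Task 4@3, Task 5@3, Task 6@4, Task 7@3: d1:8  d2:7  d3:8  d4:7  d5:7 — peak 8.
Total landscaper-days = 37 over 5 days ⇒ peak ≥ ⌈37/5⌉ = 8, so 8 is optimal.

8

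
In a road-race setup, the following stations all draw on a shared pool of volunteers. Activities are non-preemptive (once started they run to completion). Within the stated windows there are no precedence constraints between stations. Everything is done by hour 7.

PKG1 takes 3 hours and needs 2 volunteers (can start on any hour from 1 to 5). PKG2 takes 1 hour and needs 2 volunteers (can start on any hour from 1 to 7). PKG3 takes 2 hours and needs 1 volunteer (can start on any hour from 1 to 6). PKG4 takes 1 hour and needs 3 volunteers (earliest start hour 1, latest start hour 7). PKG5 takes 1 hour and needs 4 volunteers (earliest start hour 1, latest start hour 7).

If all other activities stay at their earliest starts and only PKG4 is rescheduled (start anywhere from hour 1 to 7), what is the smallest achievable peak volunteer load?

PKG4@1: h1:12  h2:3  h3:2  h4:0  h5:0  h6:0  h7:0 → peak 12
PKG4@2: h1:9  h2:6  h3:2  h4:0  h5:0  h6:0  h7:0 → peak 9
PKG4@3: h1:9  h2:3  h3:5  h4:0  h5:0  h6:0  h7:0 → peak 9
PKG4@4: h1:9  h2:3  h3:2  h4:3  h5:0  h6:0  h7:0 → peak 9
PKG4@5: h1:9  h2:3  h3:2  h4:0  h5:3  h6:0  h7:0 → peak 9
PKG4@6: h1:9  h2:3  h3:2  h4:0  h5:0  h6:3  h7:0 → peak 9
PKG4@7: h1:9  h2:3  h3:2  h4:0  h5:0  h6:0  h7:3 → peak 9
Best is PKG4@2, peak 9.

9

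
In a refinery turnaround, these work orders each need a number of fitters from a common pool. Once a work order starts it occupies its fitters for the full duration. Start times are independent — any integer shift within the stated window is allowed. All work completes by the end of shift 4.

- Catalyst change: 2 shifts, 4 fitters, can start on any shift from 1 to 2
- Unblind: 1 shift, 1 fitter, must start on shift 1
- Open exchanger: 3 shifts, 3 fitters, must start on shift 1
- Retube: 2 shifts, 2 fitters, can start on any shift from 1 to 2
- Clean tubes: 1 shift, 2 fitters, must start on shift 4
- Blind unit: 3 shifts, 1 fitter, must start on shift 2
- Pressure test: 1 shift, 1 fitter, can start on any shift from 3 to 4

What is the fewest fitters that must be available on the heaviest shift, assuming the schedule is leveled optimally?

10

Schedule Catalyst change@1, Unblind@1, Open exchanger@1, Retube@1, Clean tubes@4, Blind unit@2, Pressure test@3: s1:10  s2:10  s3:5  s4:3 — peak 10.
No arrangement of the 8 feasible schedules does better.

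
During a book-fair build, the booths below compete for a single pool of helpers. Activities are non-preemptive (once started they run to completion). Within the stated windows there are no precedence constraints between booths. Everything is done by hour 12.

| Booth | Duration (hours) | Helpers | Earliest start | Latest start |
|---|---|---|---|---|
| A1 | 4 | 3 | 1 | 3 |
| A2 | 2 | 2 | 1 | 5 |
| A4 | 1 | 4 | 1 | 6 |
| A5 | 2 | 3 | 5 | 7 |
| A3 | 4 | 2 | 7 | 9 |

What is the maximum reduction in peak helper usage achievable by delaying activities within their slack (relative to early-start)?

Early-start peak: h1:9  h2:5  h3:3  h4:3  h5:3  h6:3  h7:2  h8:2  h9:2  h10:2  h11:0  h12:0 ⇒ 9.
Leveled (A1@1, A2@1, A4@5, A5@6, A3@7): h1:5  h2:5  h3:3  h4:3  h5:4  h6:3  h7:5  h8:2  h9:2  h10:2  h11:0  h12:0 ⇒ 5.
Reduction 9 − 5 = 4.

4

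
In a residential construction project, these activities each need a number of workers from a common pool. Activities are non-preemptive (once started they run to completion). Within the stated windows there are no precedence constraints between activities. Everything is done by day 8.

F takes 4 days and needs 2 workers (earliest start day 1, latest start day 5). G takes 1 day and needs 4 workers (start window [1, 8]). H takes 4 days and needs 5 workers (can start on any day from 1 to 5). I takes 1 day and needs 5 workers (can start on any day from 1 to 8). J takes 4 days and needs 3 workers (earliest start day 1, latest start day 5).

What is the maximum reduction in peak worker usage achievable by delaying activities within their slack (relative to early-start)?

11

Early-start peak: d1:19  d2:10  d3:10  d4:10  d5:0  d6:0  d7:0  d8:0 ⇒ 19.
Leveled (F@1, G@1, H@2, I@6, J@5): d1:6  d2:7  d3:7  d4:7  d5:8  d6:8  d7:3  d8:3 ⇒ 8.
Reduction 19 − 8 = 11.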